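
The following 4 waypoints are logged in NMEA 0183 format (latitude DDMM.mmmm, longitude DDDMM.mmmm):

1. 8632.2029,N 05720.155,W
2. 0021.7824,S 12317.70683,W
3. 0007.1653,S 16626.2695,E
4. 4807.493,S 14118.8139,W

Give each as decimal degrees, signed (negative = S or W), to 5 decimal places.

1. 86.53672, -57.33592
2. -0.36304, -123.29511
3. -0.11942, 166.43783
4. -48.12488, -141.31357

Point 1:
  Latitude: degrees = first 2 digits = 86, minutes = 32.2029; 86 + 32.2029/60 = 86.536715
  N ⇒ keep positive
  λ: split at 3 digits → 057° and 20.155′; 57 + 20.155/60 = 57.335917
  hemisphere W, so the sign is −
Point 2:
  Latitude: split at 2 digits → 00° and 21.7824′; 0 + 21.7824/60 = 0.363040
  S ⇒ negate
  Longitude: split at 3 digits → 123° and 17.70683′; 123 + 17.70683/60 = 123.295114
  W ⇒ negate
Point 3:
  Lat: split at 2 digits → 00° and 7.1653′; 0 + 7.1653/60 = 0.119422
  S ⇒ negate
  Lon: degrees = first 3 digits = 166, minutes = 26.2695; 166 + 26.2695/60 = 166.437825
  E ⇒ keep positive
Point 4:
  Latitude: split at 2 digits → 48° and 7.493′; 48 + 7.493/60 = 48.124883
  S ⇒ negate
  Lon: split at 3 digits → 141° and 18.8139′; 141 + 18.8139/60 = 141.313565
  W → negative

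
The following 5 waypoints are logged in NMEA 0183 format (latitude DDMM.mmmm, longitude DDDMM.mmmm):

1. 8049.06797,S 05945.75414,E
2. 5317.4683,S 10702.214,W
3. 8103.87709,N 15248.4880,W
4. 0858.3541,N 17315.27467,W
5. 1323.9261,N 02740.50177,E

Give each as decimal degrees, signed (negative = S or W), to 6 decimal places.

Point 1:
  Latitude: degrees = first 2 digits = 80, minutes = 49.06797; 80 + 49.06797/60 = 80.8177995
  S → negative
  Lon: degrees = first 3 digits = 59, minutes = 45.75414; 59 + 45.75414/60 = 59.7625690
  E ⇒ keep positive
Point 2:
  Latitude: split at 2 digits → 53° and 17.4683′; 53 + 17.4683/60 = 53.2911383
  S ⇒ negate
  Longitude: degrees = first 3 digits = 107, minutes = 2.214; 107 + 2.214/60 = 107.0369000
  hemisphere W, so the sign is −
Point 3:
  Latitude: split at 2 digits → 81° and 3.87709′; 81 + 3.87709/60 = 81.0646182
  N ⇒ keep positive
  Lon: split at 3 digits → 152° and 48.488′; 152 + 48.488/60 = 152.8081333
  W ⇒ negate
Point 4:
  Lat: degrees = first 2 digits = 8, minutes = 58.3541; 8 + 58.3541/60 = 8.9725683
  N → positive
  λ: split at 3 digits → 173° and 15.27467′; 173 + 15.27467/60 = 173.2545778
  hemisphere W, so the sign is −
Point 5:
  φ: split at 2 digits → 13° and 23.9261′; 13 + 23.9261/60 = 13.3987683
  N ⇒ keep positive
  Longitude: degrees = first 3 digits = 27, minutes = 40.50177; 27 + 40.50177/60 = 27.6750295
  E ⇒ keep positive

1. -80.817800, 59.762569
2. -53.291138, -107.036900
3. 81.064618, -152.808133
4. 8.972568, -173.254578
5. 13.398768, 27.675030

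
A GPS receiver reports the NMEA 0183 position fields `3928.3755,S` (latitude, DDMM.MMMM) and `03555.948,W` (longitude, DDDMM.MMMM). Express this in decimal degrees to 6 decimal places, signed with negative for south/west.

Latitude: degrees = first 2 digits = 39, minutes = 28.3755; 39 + 28.3755/60 = 39.4729250
S ⇒ negate
Lon: degrees = first 3 digits = 35, minutes = 55.948; 35 + 55.948/60 = 35.9324667
W → negative

-39.472925, -35.932467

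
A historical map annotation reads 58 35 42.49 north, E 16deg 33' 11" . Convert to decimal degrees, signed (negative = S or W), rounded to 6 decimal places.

58.595136, 16.553056

Lat: 58° + 35/60 + 42.49/3600 = 58 + 0.583333 + 0.011803 = 58.5951361
N ⇒ keep positive
Longitude: 33′ + 11″ = 33.18333′; 16 + 33.18333/60 = 16.5530556
E ⇒ keep positive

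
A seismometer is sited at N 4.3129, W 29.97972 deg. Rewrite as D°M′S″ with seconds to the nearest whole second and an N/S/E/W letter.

4°18′46″ N, 29°58′47″ W

φ: 0.312900 × 60 = 18.77400′ → 18′, remainder × 60 = 46.44″
Lon: 0.979720 × 60 = 58.78320′ → 58′, remainder × 60 = 46.99″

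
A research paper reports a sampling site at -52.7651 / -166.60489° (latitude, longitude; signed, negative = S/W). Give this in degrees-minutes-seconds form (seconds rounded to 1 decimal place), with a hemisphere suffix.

52°45′54.4″ S, 166°36′17.6″ W

Latitude is negative → S; |value| = 52.765100
Lat: 0.765100° → 45.90600′; 0.90600 × 60 = 54.360″
Longitude is negative → W; |value| = 166.604890
Longitude: whole degrees 166; 36.29340′ → 36′ and 17.604″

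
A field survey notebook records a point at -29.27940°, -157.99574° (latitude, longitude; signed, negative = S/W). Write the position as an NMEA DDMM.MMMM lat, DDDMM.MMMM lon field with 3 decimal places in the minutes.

Latitude is negative → S; |value| = 29.279400
φ: 29° + 0.279400 × 60 = 29° 16.76400′
Longitude is negative → W; |value| = 157.995740
λ: 157° + 0.995740 × 60 = 157° 59.74440′

2916.764,S / 15759.744,W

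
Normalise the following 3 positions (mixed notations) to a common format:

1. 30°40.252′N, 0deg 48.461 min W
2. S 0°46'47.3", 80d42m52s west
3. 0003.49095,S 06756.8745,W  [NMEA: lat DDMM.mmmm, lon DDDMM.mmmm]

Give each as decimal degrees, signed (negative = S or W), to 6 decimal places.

1. 30.670867, -0.807683
2. -0.779806, -80.714444
3. -0.058183, -67.947908

Point 1:
  φ: 30 + 40.252/60 = 30.6708667
  N ⇒ keep positive
  Lon: 48.461′ = 0.807683°; total 0.8076833
  W ⇒ negate
Point 2:
  Latitude: 0 + 46/60 + 47.3/3600 = 0.7798056
  S → negative
  Lon: 80° + 42/60 + 52/3600 = 80 + 0.700000 + 0.014444 = 80.7144444
  hemisphere W, so the sign is −
Point 3:
  φ: degrees = first 2 digits = 0, minutes = 3.49095; 0 + 3.49095/60 = 0.0581825
  S ⇒ negate
  Longitude: split at 3 digits → 067° and 56.8745′; 67 + 56.8745/60 = 67.9479083
  hemisphere W, so the sign is −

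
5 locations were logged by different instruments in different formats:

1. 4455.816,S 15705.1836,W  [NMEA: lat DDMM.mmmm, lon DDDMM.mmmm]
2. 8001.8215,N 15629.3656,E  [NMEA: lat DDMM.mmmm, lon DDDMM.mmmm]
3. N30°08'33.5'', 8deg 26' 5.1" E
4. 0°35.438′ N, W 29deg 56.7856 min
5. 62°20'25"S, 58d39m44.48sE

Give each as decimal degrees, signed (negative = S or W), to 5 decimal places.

Point 1:
  φ: degrees = first 2 digits = 44, minutes = 55.816; 44 + 55.816/60 = 44.930267
  S → negative
  Longitude: degrees = first 3 digits = 157, minutes = 5.1836; 157 + 5.1836/60 = 157.086393
  W → negative
Point 2:
  φ: split at 2 digits → 80° and 1.8215′; 80 + 1.8215/60 = 80.030358
  N ⇒ keep positive
  Longitude: degrees = first 3 digits = 156, minutes = 29.3656; 156 + 29.3656/60 = 156.489427
  E → positive
Point 3:
  φ: 30° + 8/60 + 33.5/3600 = 30 + 0.133333 + 0.009306 = 30.142639
  N → positive
  Lon: 8° + 26/60 + 5.1/3600 = 8 + 0.433333 + 0.001417 = 8.434750
  E ⇒ keep positive
Point 4:
  Latitude: 0 + 35.438/60 = 0.590633
  N ⇒ keep positive
  Longitude: 29 + 56.7856/60 = 29.946427
  hemisphere W, so the sign is −
Point 5:
  Lat: 20′ + 25″ = 20.41667′; 62 + 20.41667/60 = 62.340278
  hemisphere S, so the sign is −
  λ: 58° + 39/60 + 44.48/3600 = 58 + 0.650000 + 0.012356 = 58.662356
  E → positive

1. -44.93027, -157.08639
2. 80.03036, 156.48943
3. 30.14264, 8.43475
4. 0.59063, -29.94643
5. -62.34028, 58.66236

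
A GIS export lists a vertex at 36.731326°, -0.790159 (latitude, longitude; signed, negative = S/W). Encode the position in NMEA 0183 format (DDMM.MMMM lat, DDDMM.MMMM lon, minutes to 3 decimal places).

φ: minutes = (36.731326 − 36) × 60 = 43.87956
Longitude is negative → W; |value| = 0.790159
λ: fractional part 0.790159 → 47.40954 minutes

3643.880,N / 00047.410,W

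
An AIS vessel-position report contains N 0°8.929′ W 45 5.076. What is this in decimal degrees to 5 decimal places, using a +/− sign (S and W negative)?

0.14882, -45.08460

Latitude: 0 + 8.929/60 = 0.148817
N → positive
Lon: 45 + 5.076/60 = 45.084600
hemisphere W, so the sign is −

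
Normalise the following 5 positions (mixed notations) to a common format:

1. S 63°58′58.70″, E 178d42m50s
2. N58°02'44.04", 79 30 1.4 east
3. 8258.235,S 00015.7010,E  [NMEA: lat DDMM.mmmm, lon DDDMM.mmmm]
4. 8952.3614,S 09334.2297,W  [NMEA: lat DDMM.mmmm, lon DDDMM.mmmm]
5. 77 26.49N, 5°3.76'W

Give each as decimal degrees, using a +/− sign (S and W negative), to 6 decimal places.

Point 1:
  φ: 63 + 58/60 + 58.7/3600 = 63.9829722
  S ⇒ negate
  Lon: 42′ + 50″ = 42.83333′; 178 + 42.83333/60 = 178.7138889
  E → positive
Point 2:
  Latitude: 58 + 2/60 + 44.04/3600 = 58.0455667
  N → positive
  λ: 79° + 30/60 + 1.4/3600 = 79 + 0.500000 + 0.000389 = 79.5003889
  E ⇒ keep positive
Point 3:
  Latitude: degrees = first 2 digits = 82, minutes = 58.235; 82 + 58.235/60 = 82.9705833
  S ⇒ negate
  Longitude: split at 3 digits → 000° and 15.701′; 0 + 15.701/60 = 0.2616833
  E → positive
Point 4:
  φ: split at 2 digits → 89° and 52.3614′; 89 + 52.3614/60 = 89.8726900
  S ⇒ negate
  Lon: degrees = first 3 digits = 93, minutes = 34.2297; 93 + 34.2297/60 = 93.5704950
  hemisphere W, so the sign is −
Point 5:
  Lat: 77 + 26.49/60 = 77.4415000
  N ⇒ keep positive
  Lon: 3.76′ = 0.062667°; total 5.0626667
  W ⇒ negate

1. -63.982972, 178.713889
2. 58.045567, 79.500389
3. -82.970583, 0.261683
4. -89.872690, -93.570495
5. 77.441500, -5.062667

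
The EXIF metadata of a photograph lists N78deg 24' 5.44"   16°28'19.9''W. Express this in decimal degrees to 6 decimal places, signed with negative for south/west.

78.401511, -16.472194

Latitude: 78 + 24/60 + 5.44/3600 = 78.4015111
N ⇒ keep positive
λ: 16° + 28/60 + 19.9/3600 = 16 + 0.466667 + 0.005528 = 16.4721944
hemisphere W, so the sign is −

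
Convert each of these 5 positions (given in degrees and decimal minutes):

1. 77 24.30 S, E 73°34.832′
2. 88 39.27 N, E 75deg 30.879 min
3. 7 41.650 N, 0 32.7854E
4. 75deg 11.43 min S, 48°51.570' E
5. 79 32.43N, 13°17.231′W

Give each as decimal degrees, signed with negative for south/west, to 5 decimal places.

1. -77.40500, 73.58053
2. 88.65450, 75.51465
3. 7.69417, 0.54642
4. -75.19050, 48.85950
5. 79.54050, -13.28718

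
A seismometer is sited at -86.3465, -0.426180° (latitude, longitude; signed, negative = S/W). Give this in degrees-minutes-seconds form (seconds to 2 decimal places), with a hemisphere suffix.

Latitude is negative → S; |value| = 86.346500
Latitude: whole degrees 86; 20.79000′ → 20′ and 47.4000″
Longitude is negative → W; |value| = 0.426180
Longitude: whole degrees 0; 25.57080′ → 25′ and 34.2480″

86°20′47.40″ S, 0°25′34.25″ W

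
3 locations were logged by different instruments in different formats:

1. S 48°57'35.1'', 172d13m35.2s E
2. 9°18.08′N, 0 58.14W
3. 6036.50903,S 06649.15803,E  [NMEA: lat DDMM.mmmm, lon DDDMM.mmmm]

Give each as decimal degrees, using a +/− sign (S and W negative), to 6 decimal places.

1. -48.959750, 172.226444
2. 9.301333, -0.969000
3. -60.608484, 66.819301

Point 1:
  φ: 48 + 57/60 + 35.1/3600 = 48.9597500
  S ⇒ negate
  Lon: 172° + 13/60 + 35.2/3600 = 172 + 0.216667 + 0.009778 = 172.2264444
  E ⇒ keep positive
Point 2:
  Latitude: 18.08′ = 0.301333°; total 9.3013333
  N → positive
  Lon: 0 + 58.14/60 = 0.9690000
  W ⇒ negate
Point 3:
  Latitude: split at 2 digits → 60° and 36.50903′; 60 + 36.50903/60 = 60.6084838
  S → negative
  Longitude: split at 3 digits → 066° and 49.15803′; 66 + 49.15803/60 = 66.8193005
  E → positive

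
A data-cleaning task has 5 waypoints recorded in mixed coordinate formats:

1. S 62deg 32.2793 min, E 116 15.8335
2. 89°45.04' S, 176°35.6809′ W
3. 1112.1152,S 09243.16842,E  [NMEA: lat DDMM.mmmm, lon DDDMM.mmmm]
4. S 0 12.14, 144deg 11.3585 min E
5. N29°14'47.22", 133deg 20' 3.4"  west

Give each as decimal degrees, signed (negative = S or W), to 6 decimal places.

1. -62.537988, 116.263892
2. -89.750667, -176.594682
3. -11.201920, 92.719474
4. -0.202333, 144.189308
5. 29.246450, -133.334278

Point 1:
  Lat: 32.2793′ = 0.537988°; total 62.5379883
  S ⇒ negate
  Longitude: 15.8335′ = 0.263892°; total 116.2638917
  E ⇒ keep positive
Point 2:
  Latitude: 45.04′ = 0.750667°; total 89.7506667
  S → negative
  Longitude: 176 + 35.6809/60 = 176.5946817
  hemisphere W, so the sign is −
Point 3:
  Lat: degrees = first 2 digits = 11, minutes = 12.1152; 11 + 12.1152/60 = 11.2019200
  S → negative
  Longitude: split at 3 digits → 092° and 43.16842′; 92 + 43.16842/60 = 92.7194737
  E → positive
Point 4:
  Lat: 0 + 12.14/60 = 0.2023333
  S → negative
  Longitude: 144 + 11.3585/60 = 144.1893083
  E ⇒ keep positive
Point 5:
  Latitude: 29° + 14/60 + 47.22/3600 = 29 + 0.233333 + 0.013117 = 29.2464500
  N → positive
  Lon: 133 + 20/60 + 3.4/3600 = 133.3342778
  W → negative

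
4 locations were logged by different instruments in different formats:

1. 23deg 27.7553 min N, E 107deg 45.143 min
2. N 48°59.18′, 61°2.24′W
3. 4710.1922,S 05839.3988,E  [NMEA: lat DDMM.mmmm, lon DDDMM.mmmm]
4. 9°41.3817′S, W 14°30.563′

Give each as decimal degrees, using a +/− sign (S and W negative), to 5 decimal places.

Point 1:
  φ: 23 + 27.7553/60 = 23.462588
  N ⇒ keep positive
  Lon: 45.143′ = 0.752383°; total 107.752383
  E ⇒ keep positive
Point 2:
  φ: 48 + 59.18/60 = 48.986333
  N ⇒ keep positive
  Longitude: 2.24′ = 0.037333°; total 61.037333
  W ⇒ negate
Point 3:
  Lat: split at 2 digits → 47° and 10.1922′; 47 + 10.1922/60 = 47.169870
  S ⇒ negate
  Lon: split at 3 digits → 058° and 39.3988′; 58 + 39.3988/60 = 58.656647
  E → positive
Point 4:
  Lat: 41.3817′ = 0.689695°; total 9.689695
  S → negative
  λ: 14 + 30.563/60 = 14.509383
  W ⇒ negate

1. 23.46259, 107.75238
2. 48.98633, -61.03733
3. -47.16987, 58.65665
4. -9.68970, -14.50938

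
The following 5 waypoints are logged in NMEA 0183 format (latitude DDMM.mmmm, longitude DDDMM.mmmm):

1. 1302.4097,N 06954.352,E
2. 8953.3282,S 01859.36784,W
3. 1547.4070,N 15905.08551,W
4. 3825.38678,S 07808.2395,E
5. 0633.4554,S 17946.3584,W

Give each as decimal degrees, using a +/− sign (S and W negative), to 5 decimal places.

1. 13.04016, 69.90587
2. -89.88880, -18.98946
3. 15.79012, -159.08476
4. -38.42311, 78.13733
5. -6.55759, -179.77264

Point 1:
  Lat: degrees = first 2 digits = 13, minutes = 2.4097; 13 + 2.4097/60 = 13.040162
  N → positive
  Lon: degrees = first 3 digits = 69, minutes = 54.352; 69 + 54.352/60 = 69.905867
  E ⇒ keep positive
Point 2:
  Latitude: split at 2 digits → 89° and 53.3282′; 89 + 53.3282/60 = 89.888803
  S → negative
  λ: split at 3 digits → 018° and 59.36784′; 18 + 59.36784/60 = 18.989464
  W → negative
Point 3:
  Latitude: degrees = first 2 digits = 15, minutes = 47.407; 15 + 47.407/60 = 15.790117
  N → positive
  Longitude: degrees = first 3 digits = 159, minutes = 5.08551; 159 + 5.08551/60 = 159.084759
  hemisphere W, so the sign is −
Point 4:
  φ: split at 2 digits → 38° and 25.38678′; 38 + 25.38678/60 = 38.423113
  S → negative
  λ: split at 3 digits → 078° and 8.2395′; 78 + 8.2395/60 = 78.137325
  E → positive
Point 5:
  Latitude: split at 2 digits → 06° and 33.4554′; 6 + 33.4554/60 = 6.557590
  hemisphere S, so the sign is −
  Lon: degrees = first 3 digits = 179, minutes = 46.3584; 179 + 46.3584/60 = 179.772640
  W → negative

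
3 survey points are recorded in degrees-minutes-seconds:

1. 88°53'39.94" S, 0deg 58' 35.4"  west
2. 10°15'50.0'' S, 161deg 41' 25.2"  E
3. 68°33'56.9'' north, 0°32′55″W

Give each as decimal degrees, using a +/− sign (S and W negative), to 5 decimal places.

Point 1:
  Latitude: 53′ + 39.94″ = 53.66567′; 88 + 53.66567/60 = 88.894428
  S → negative
  Longitude: 0 + 58/60 + 35.4/3600 = 0.976500
  hemisphere W, so the sign is −
Point 2:
  Lat: 15′ + 50″ = 15.83333′; 10 + 15.83333/60 = 10.263889
  S → negative
  Longitude: 161 + 41/60 + 25.2/3600 = 161.690333
  E ⇒ keep positive
Point 3:
  Lat: 68 + 33/60 + 56.9/3600 = 68.565806
  N → positive
  Lon: 32′ + 55″ = 32.91667′; 0 + 32.91667/60 = 0.548611
  W → negative

1. -88.89443, -0.97650
2. -10.26389, 161.69033
3. 68.56581, -0.54861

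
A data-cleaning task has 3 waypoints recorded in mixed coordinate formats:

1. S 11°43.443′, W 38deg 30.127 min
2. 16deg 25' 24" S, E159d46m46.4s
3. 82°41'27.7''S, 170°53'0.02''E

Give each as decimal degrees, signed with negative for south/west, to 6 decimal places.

Point 1:
  Lat: 43.443′ = 0.724050°; total 11.7240500
  hemisphere S, so the sign is −
  Lon: 38 + 30.127/60 = 38.5021167
  W → negative
Point 2:
  Lat: 16 + 25/60 + 24/3600 = 16.4233333
  S ⇒ negate
  Longitude: 159 + 46/60 + 46.4/3600 = 159.7795556
  E ⇒ keep positive
Point 3:
  φ: 82° + 41/60 + 27.7/3600 = 82 + 0.683333 + 0.007694 = 82.6910278
  S → negative
  Longitude: 170 + 53/60 + 0.02/3600 = 170.8833389
  E → positive

1. -11.724050, -38.502117
2. -16.423333, 159.779556
3. -82.691028, 170.883339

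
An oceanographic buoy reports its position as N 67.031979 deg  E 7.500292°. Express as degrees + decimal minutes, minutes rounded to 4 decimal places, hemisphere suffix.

67° 1.9187′ N, 7° 30.0175′ E

Lat: 67° + 0.031979 × 60 = 67° 1.918740′
Lon: minutes = (7.500292 − 7) × 60 = 30.017520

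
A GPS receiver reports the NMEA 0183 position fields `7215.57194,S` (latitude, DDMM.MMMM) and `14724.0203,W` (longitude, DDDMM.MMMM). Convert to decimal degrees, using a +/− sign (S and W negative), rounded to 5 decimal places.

-72.25953, -147.40034

Latitude: split at 2 digits → 72° and 15.57194′; 72 + 15.57194/60 = 72.259532
S ⇒ negate
λ: degrees = first 3 digits = 147, minutes = 24.0203; 147 + 24.0203/60 = 147.400338
W → negative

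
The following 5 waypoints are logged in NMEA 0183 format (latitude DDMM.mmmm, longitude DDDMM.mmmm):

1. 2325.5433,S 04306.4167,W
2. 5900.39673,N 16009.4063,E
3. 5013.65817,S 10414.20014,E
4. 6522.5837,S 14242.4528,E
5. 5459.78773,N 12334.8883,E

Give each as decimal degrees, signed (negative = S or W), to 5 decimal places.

1. -23.42572, -43.10695
2. 59.00661, 160.15677
3. -50.22764, 104.23667
4. -65.37640, 142.70755
5. 54.99646, 123.58147

Point 1:
  Lat: degrees = first 2 digits = 23, minutes = 25.5433; 23 + 25.5433/60 = 23.425722
  hemisphere S, so the sign is −
  Longitude: split at 3 digits → 043° and 6.4167′; 43 + 6.4167/60 = 43.106945
  W → negative
Point 2:
  Latitude: split at 2 digits → 59° and 0.39673′; 59 + 0.39673/60 = 59.006612
  N ⇒ keep positive
  Longitude: split at 3 digits → 160° and 9.4063′; 160 + 9.4063/60 = 160.156772
  E ⇒ keep positive
Point 3:
  Latitude: split at 2 digits → 50° and 13.65817′; 50 + 13.65817/60 = 50.227636
  S ⇒ negate
  Longitude: degrees = first 3 digits = 104, minutes = 14.20014; 104 + 14.20014/60 = 104.236669
  E ⇒ keep positive
Point 4:
  φ: split at 2 digits → 65° and 22.5837′; 65 + 22.5837/60 = 65.376395
  hemisphere S, so the sign is −
  Longitude: degrees = first 3 digits = 142, minutes = 42.4528; 142 + 42.4528/60 = 142.707547
  E ⇒ keep positive
Point 5:
  Latitude: split at 2 digits → 54° and 59.78773′; 54 + 59.78773/60 = 54.996462
  N ⇒ keep positive
  Lon: split at 3 digits → 123° and 34.8883′; 123 + 34.8883/60 = 123.581472
  E → positive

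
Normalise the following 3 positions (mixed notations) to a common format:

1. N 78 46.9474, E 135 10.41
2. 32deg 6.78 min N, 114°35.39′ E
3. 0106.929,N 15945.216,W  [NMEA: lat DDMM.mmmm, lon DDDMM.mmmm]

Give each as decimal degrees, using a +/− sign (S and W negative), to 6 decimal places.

Point 1:
  Lat: 46.9474′ = 0.782457°; total 78.7824567
  N ⇒ keep positive
  Longitude: 10.41′ = 0.173500°; total 135.1735000
  E ⇒ keep positive
Point 2:
  φ: 32 + 6.78/60 = 32.1130000
  N ⇒ keep positive
  λ: 35.39′ = 0.589833°; total 114.5898333
  E → positive
Point 3:
  Lat: degrees = first 2 digits = 1, minutes = 6.929; 1 + 6.929/60 = 1.1154833
  N ⇒ keep positive
  Lon: degrees = first 3 digits = 159, minutes = 45.216; 159 + 45.216/60 = 159.7536000
  W ⇒ negate

1. 78.782457, 135.173500
2. 32.113000, 114.589833
3. 1.115483, -159.753600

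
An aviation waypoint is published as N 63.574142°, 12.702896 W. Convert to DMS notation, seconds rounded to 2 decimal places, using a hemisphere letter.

63°34′26.91″ N, 12°42′10.43″ W

Lat: 0.574142 × 60 = 34.44852′ → 34′, remainder × 60 = 26.9112″
λ: 0.702896 × 60 = 42.17376′ → 42′, remainder × 60 = 10.4256″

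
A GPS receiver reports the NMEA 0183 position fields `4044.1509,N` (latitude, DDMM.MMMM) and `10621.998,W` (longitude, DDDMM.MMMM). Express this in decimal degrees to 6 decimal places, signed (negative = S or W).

40.735848, -106.366633

Latitude: degrees = first 2 digits = 40, minutes = 44.1509; 40 + 44.1509/60 = 40.7358483
N → positive
Lon: degrees = first 3 digits = 106, minutes = 21.998; 106 + 21.998/60 = 106.3666333
W ⇒ negate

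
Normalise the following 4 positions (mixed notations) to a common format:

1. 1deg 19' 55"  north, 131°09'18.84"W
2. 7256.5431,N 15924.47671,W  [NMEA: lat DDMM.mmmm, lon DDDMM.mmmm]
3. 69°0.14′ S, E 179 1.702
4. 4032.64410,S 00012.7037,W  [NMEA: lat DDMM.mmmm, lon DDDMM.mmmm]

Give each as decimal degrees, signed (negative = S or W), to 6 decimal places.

Point 1:
  Lat: 19′ + 55″ = 19.91667′; 1 + 19.91667/60 = 1.3319444
  N ⇒ keep positive
  Longitude: 131 + 9/60 + 18.84/3600 = 131.1552333
  W → negative
Point 2:
  φ: split at 2 digits → 72° and 56.5431′; 72 + 56.5431/60 = 72.9423850
  N → positive
  Lon: split at 3 digits → 159° and 24.47671′; 159 + 24.47671/60 = 159.4079452
  hemisphere W, so the sign is −
Point 3:
  Latitude: 69 + 0.14/60 = 69.0023333
  hemisphere S, so the sign is −
  Longitude: 1.702′ = 0.028367°; total 179.0283667
  E → positive
Point 4:
  Latitude: degrees = first 2 digits = 40, minutes = 32.6441; 40 + 32.6441/60 = 40.5440683
  S → negative
  Longitude: degrees = first 3 digits = 0, minutes = 12.7037; 0 + 12.7037/60 = 0.2117283
  W ⇒ negate

1. 1.331944, -131.155233
2. 72.942385, -159.407945
3. -69.002333, 179.028367
4. -40.544068, -0.211728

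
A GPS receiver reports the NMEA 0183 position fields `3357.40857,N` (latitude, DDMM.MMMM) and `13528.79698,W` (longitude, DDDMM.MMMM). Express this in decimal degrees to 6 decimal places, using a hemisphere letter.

33.956810° N, 135.479950° W

Lat: split at 2 digits → 33° and 57.40857′; 33 + 57.40857/60 = 33.9568095
Longitude: degrees = first 3 digits = 135, minutes = 28.79698; 135 + 28.79698/60 = 135.4799497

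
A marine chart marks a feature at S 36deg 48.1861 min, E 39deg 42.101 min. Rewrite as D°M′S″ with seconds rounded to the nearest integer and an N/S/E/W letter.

φ: 48.18610′ → 48′ and 0.18610 × 60 = 11.17″
Longitude: 42.10100′ → 42′ and 0.10100 × 60 = 6.06″

36°48′11″ S, 39°42′6″ E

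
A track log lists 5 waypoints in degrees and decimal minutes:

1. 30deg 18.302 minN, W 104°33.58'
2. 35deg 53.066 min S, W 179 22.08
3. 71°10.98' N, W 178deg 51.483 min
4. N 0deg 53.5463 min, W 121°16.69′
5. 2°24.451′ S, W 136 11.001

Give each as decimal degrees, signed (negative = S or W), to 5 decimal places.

Point 1:
  Lat: 18.302′ = 0.305033°; total 30.305033
  N → positive
  Lon: 33.58′ = 0.559667°; total 104.559667
  hemisphere W, so the sign is −
Point 2:
  φ: 53.066′ = 0.884433°; total 35.884433
  S ⇒ negate
  Longitude: 22.08′ = 0.368000°; total 179.368000
  hemisphere W, so the sign is −
Point 3:
  Latitude: 10.98′ = 0.183000°; total 71.183000
  N → positive
  Lon: 51.483′ = 0.858050°; total 178.858050
  W → negative
Point 4:
  Latitude: 53.5463′ = 0.892438°; total 0.892438
  N ⇒ keep positive
  Longitude: 121 + 16.69/60 = 121.278167
  W → negative
Point 5:
  φ: 2 + 24.451/60 = 2.407517
  S ⇒ negate
  Lon: 136 + 11.001/60 = 136.183350
  hemisphere W, so the sign is −

1. 30.30503, -104.55967
2. -35.88443, -179.36800
3. 71.18300, -178.85805
4. 0.89244, -121.27817
5. -2.40752, -136.18335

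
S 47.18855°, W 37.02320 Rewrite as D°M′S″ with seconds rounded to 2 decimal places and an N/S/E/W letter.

Latitude: 0.188550° → 11.31300′; 0.31300 × 60 = 18.7800″
Longitude: 0.023200° → 1.39200′; 0.39200 × 60 = 23.5200″

47°11′18.78″ S, 37°01′23.52″ W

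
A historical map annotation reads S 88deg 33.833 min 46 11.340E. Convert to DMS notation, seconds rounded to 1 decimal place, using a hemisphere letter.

Lat: 33.83300′ → 33′ and 0.83300 × 60 = 49.980″
Longitude: fractional minutes 0.34000 × 60 = 20.400″

88°33′50.0″ S, 46°11′20.4″ E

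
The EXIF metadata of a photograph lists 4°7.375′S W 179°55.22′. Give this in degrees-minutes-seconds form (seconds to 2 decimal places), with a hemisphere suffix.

φ: fractional minutes 0.37500 × 60 = 22.5000″
Longitude: fractional minutes 0.22000 × 60 = 13.2000″

4°07′22.50″ S, 179°55′13.20″ W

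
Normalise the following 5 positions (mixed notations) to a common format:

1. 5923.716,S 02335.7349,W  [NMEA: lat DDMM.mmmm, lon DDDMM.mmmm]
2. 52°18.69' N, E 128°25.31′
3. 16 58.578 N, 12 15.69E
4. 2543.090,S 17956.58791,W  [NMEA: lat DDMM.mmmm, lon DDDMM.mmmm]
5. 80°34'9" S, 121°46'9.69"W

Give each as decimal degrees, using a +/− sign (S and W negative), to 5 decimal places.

1. -59.39527, -23.59558
2. 52.31150, 128.42183
3. 16.97630, 12.26150
4. -25.71817, -179.94313
5. -80.56917, -121.76936

Point 1:
  φ: split at 2 digits → 59° and 23.716′; 59 + 23.716/60 = 59.395267
  hemisphere S, so the sign is −
  Lon: degrees = first 3 digits = 23, minutes = 35.7349; 23 + 35.7349/60 = 23.595582
  W ⇒ negate
Point 2:
  φ: 52 + 18.69/60 = 52.311500
  N ⇒ keep positive
  Longitude: 128 + 25.31/60 = 128.421833
  E ⇒ keep positive
Point 3:
  Lat: 58.578′ = 0.976300°; total 16.976300
  N ⇒ keep positive
  λ: 15.69′ = 0.261500°; total 12.261500
  E ⇒ keep positive
Point 4:
  φ: split at 2 digits → 25° and 43.09′; 25 + 43.09/60 = 25.718167
  hemisphere S, so the sign is −
  λ: degrees = first 3 digits = 179, minutes = 56.58791; 179 + 56.58791/60 = 179.943132
  hemisphere W, so the sign is −
Point 5:
  φ: 80° + 34/60 + 9/3600 = 80 + 0.566667 + 0.002500 = 80.569167
  S → negative
  Lon: 121 + 46/60 + 9.69/3600 = 121.769358
  W → negative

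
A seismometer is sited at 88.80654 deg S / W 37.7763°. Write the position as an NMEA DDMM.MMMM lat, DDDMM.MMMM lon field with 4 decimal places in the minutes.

8848.3924,S / 03746.5780,W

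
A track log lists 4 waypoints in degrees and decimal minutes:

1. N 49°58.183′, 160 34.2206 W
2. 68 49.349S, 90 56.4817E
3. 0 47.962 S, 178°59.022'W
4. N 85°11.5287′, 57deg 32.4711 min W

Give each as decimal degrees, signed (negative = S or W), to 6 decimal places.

Point 1:
  φ: 49 + 58.183/60 = 49.9697167
  N ⇒ keep positive
  Lon: 160 + 34.2206/60 = 160.5703433
  W → negative
Point 2:
  Latitude: 49.349′ = 0.822483°; total 68.8224833
  hemisphere S, so the sign is −
  Lon: 90 + 56.4817/60 = 90.9413617
  E ⇒ keep positive
Point 3:
  φ: 0 + 47.962/60 = 0.7993667
  S → negative
  λ: 178 + 59.022/60 = 178.9837000
  hemisphere W, so the sign is −
Point 4:
  Latitude: 11.5287′ = 0.192145°; total 85.1921450
  N → positive
  Longitude: 32.4711′ = 0.541185°; total 57.5411850
  W → negative

1. 49.969717, -160.570343
2. -68.822483, 90.941362
3. -0.799367, -178.983700
4. 85.192145, -57.541185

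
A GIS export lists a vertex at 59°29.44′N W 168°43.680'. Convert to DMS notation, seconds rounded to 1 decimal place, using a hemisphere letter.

φ: 29.44000′ → 29′ and 0.44000 × 60 = 26.400″
λ: 43.68000′ → 43′ and 0.68000 × 60 = 40.800″

59°29′26.4″ N, 168°43′40.8″ W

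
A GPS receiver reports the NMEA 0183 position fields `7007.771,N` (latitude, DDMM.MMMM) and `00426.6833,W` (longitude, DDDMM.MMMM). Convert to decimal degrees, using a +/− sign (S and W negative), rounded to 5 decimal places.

Latitude: split at 2 digits → 70° and 7.771′; 70 + 7.771/60 = 70.129517
N → positive
λ: degrees = first 3 digits = 4, minutes = 26.6833; 4 + 26.6833/60 = 4.444722
W → negative

70.12952, -4.44472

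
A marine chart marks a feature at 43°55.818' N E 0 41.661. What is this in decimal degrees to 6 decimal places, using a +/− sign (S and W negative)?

43.930300, 0.694350

Lat: 55.818′ = 0.930300°; total 43.9303000
N → positive
Longitude: 41.661′ = 0.694350°; total 0.6943500
E ⇒ keep positive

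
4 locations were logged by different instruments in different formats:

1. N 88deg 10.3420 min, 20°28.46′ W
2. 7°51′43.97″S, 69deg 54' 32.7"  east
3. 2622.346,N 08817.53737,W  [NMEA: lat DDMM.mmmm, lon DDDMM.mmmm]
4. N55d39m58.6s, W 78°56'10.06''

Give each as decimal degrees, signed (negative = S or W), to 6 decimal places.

1. 88.172367, -20.474333
2. -7.862214, 69.909083
3. 26.372433, -88.292290
4. 55.666278, -78.936128

Point 1:
  Latitude: 10.342′ = 0.172367°; total 88.1723667
  N → positive
  Lon: 20 + 28.46/60 = 20.4743333
  W → negative
Point 2:
  φ: 7° + 51/60 + 43.97/3600 = 7 + 0.850000 + 0.012214 = 7.8622139
  hemisphere S, so the sign is −
  Longitude: 54′ + 32.7″ = 54.54500′; 69 + 54.54500/60 = 69.9090833
  E ⇒ keep positive
Point 3:
  φ: degrees = first 2 digits = 26, minutes = 22.346; 26 + 22.346/60 = 26.3724333
  N ⇒ keep positive
  Longitude: degrees = first 3 digits = 88, minutes = 17.53737; 88 + 17.53737/60 = 88.2922895
  hemisphere W, so the sign is −
Point 4:
  φ: 39′ + 58.6″ = 39.97667′; 55 + 39.97667/60 = 55.6662778
  N → positive
  Lon: 78 + 56/60 + 10.06/3600 = 78.9361278
  hemisphere W, so the sign is −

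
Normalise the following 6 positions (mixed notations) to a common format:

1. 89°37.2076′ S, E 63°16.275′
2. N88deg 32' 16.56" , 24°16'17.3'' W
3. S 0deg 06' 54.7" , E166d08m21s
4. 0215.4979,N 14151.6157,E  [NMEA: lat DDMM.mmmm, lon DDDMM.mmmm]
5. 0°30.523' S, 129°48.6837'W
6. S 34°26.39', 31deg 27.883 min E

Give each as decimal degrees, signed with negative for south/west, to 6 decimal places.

Point 1:
  φ: 37.2076′ = 0.620127°; total 89.6201267
  S ⇒ negate
  Lon: 16.275′ = 0.271250°; total 63.2712500
  E ⇒ keep positive
Point 2:
  φ: 88 + 32/60 + 16.56/3600 = 88.5379333
  N ⇒ keep positive
  Longitude: 24 + 16/60 + 17.3/3600 = 24.2714722
  W ⇒ negate
Point 3:
  Lat: 0 + 6/60 + 54.7/3600 = 0.1151944
  hemisphere S, so the sign is −
  λ: 166 + 8/60 + 21/3600 = 166.1391667
  E → positive
Point 4:
  Latitude: split at 2 digits → 02° and 15.4979′; 2 + 15.4979/60 = 2.2582983
  N ⇒ keep positive
  Lon: degrees = first 3 digits = 141, minutes = 51.6157; 141 + 51.6157/60 = 141.8602617
  E → positive
Point 5:
  Lat: 30.523′ = 0.508717°; total 0.5087167
  hemisphere S, so the sign is −
  Lon: 48.6837′ = 0.811395°; total 129.8113950
  hemisphere W, so the sign is −
Point 6:
  Latitude: 26.39′ = 0.439833°; total 34.4398333
  hemisphere S, so the sign is −
  Longitude: 27.883′ = 0.464717°; total 31.4647167
  E → positive

1. -89.620127, 63.271250
2. 88.537933, -24.271472
3. -0.115194, 166.139167
4. 2.258298, 141.860262
5. -0.508717, -129.811395
6. -34.439833, 31.464717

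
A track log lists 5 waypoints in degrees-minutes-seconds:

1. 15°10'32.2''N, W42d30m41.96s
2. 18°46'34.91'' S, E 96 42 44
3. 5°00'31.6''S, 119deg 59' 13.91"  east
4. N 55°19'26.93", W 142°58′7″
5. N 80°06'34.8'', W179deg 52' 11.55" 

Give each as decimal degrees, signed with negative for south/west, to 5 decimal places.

1. 15.17561, -42.51166
2. -18.77636, 96.71222
3. -5.00878, 119.98720
4. 55.32415, -142.96861
5. 80.10967, -179.86988

Point 1:
  φ: 15° + 10/60 + 32.2/3600 = 15 + 0.166667 + 0.008944 = 15.175611
  N ⇒ keep positive
  λ: 42° + 30/60 + 41.96/3600 = 42 + 0.500000 + 0.011656 = 42.511656
  W → negative
Point 2:
  φ: 46′ + 34.91″ = 46.58183′; 18 + 46.58183/60 = 18.776364
  S → negative
  Lon: 96 + 42/60 + 44/3600 = 96.712222
  E → positive
Point 3:
  φ: 0′ + 31.6″ = 0.52667′; 5 + 0.52667/60 = 5.008778
  S → negative
  λ: 59′ + 13.91″ = 59.23183′; 119 + 59.23183/60 = 119.987197
  E ⇒ keep positive
Point 4:
  Lat: 19′ + 26.93″ = 19.44883′; 55 + 19.44883/60 = 55.324147
  N → positive
  Lon: 58′ + 7″ = 58.11667′; 142 + 58.11667/60 = 142.968611
  W ⇒ negate
Point 5:
  Latitude: 80° + 6/60 + 34.8/3600 = 80 + 0.100000 + 0.009667 = 80.109667
  N ⇒ keep positive
  λ: 52′ + 11.55″ = 52.19250′; 179 + 52.19250/60 = 179.869875
  W → negative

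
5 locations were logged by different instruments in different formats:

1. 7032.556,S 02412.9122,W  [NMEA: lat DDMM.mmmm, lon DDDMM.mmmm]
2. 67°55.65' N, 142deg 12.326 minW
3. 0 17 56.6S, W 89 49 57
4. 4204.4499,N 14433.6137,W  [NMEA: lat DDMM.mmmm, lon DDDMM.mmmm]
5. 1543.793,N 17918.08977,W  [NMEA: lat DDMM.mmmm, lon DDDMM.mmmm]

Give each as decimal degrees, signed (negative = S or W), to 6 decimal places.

1. -70.542600, -24.215203
2. 67.927500, -142.205433
3. -0.299056, -89.832500
4. 42.074165, -144.560228
5. 15.729883, -179.301496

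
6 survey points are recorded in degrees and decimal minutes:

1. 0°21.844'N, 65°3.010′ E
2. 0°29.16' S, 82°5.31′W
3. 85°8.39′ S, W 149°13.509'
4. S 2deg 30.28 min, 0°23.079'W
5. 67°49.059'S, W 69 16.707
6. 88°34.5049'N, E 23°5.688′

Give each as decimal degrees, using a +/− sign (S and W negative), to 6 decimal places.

1. 0.364067, 65.050167
2. -0.486000, -82.088500
3. -85.139833, -149.225150
4. -2.504667, -0.384650
5. -67.817650, -69.278450
6. 88.575082, 23.094800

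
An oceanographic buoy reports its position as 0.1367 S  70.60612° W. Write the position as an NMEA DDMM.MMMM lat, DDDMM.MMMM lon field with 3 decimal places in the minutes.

0008.202,S / 07036.367,W

φ: fractional part 0.136700 → 8.20200 minutes
λ: fractional part 0.606120 → 36.36720 minutes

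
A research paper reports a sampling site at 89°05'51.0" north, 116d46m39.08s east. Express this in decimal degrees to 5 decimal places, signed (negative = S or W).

Lat: 5′ + 51″ = 5.85000′; 89 + 5.85000/60 = 89.097500
N → positive
λ: 116 + 46/60 + 39.08/3600 = 116.777522
E ⇒ keep positive

89.09750, 116.77752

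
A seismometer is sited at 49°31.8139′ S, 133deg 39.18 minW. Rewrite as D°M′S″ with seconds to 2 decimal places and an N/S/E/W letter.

Lat: fractional minutes 0.81390 × 60 = 48.8340″
λ: fractional minutes 0.18000 × 60 = 10.8000″

49°31′48.83″ S, 133°39′10.80″ W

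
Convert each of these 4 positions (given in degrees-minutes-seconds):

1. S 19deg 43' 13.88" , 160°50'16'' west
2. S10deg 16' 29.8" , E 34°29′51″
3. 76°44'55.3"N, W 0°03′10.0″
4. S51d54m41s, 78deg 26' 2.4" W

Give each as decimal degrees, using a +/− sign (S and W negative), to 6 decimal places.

1. -19.720522, -160.837778
2. -10.274944, 34.497500
3. 76.748694, -0.052778
4. -51.911389, -78.434000

Point 1:
  Latitude: 19° + 43/60 + 13.88/3600 = 19 + 0.716667 + 0.003856 = 19.7205222
  S ⇒ negate
  Longitude: 160 + 50/60 + 16/3600 = 160.8377778
  hemisphere W, so the sign is −
Point 2:
  Latitude: 10° + 16/60 + 29.8/3600 = 10 + 0.266667 + 0.008278 = 10.2749444
  S → negative
  Lon: 34 + 29/60 + 51/3600 = 34.4975000
  E ⇒ keep positive
Point 3:
  Latitude: 76 + 44/60 + 55.3/3600 = 76.7486944
  N → positive
  Longitude: 0 + 3/60 + 10/3600 = 0.0527778
  W ⇒ negate
Point 4:
  Latitude: 51° + 54/60 + 41/3600 = 51 + 0.900000 + 0.011389 = 51.9113889
  S ⇒ negate
  λ: 78 + 26/60 + 2.4/3600 = 78.4340000
  hemisphere W, so the sign is −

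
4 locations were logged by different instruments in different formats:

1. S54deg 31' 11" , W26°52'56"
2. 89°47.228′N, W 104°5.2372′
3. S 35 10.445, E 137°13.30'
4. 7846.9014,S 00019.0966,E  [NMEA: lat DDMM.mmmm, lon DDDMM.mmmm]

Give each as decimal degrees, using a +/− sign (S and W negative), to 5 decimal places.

Point 1:
  Latitude: 31′ + 11″ = 31.18333′; 54 + 31.18333/60 = 54.519722
  S → negative
  Lon: 52′ + 56″ = 52.93333′; 26 + 52.93333/60 = 26.882222
  W ⇒ negate
Point 2:
  Lat: 47.228′ = 0.787133°; total 89.787133
  N → positive
  Lon: 104 + 5.2372/60 = 104.087287
  W ⇒ negate
Point 3:
  φ: 10.445′ = 0.174083°; total 35.174083
  S ⇒ negate
  Longitude: 137 + 13.3/60 = 137.221667
  E ⇒ keep positive
Point 4:
  Latitude: degrees = first 2 digits = 78, minutes = 46.9014; 78 + 46.9014/60 = 78.781690
  hemisphere S, so the sign is −
  Lon: degrees = first 3 digits = 0, minutes = 19.0966; 0 + 19.0966/60 = 0.318277
  E → positive

1. -54.51972, -26.88222
2. 89.78713, -104.08729
3. -35.17408, 137.22167
4. -78.78169, 0.31828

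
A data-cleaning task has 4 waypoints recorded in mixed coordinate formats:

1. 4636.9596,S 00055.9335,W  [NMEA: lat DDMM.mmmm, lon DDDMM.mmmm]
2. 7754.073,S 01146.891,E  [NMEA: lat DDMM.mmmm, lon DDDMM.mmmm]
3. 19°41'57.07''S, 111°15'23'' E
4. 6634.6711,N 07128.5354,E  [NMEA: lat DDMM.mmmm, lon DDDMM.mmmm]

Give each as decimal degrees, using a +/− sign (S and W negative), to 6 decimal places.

1. -46.615993, -0.932225
2. -77.901217, 11.781517
3. -19.699186, 111.256389
4. 66.577852, 71.475590

Point 1:
  φ: split at 2 digits → 46° and 36.9596′; 46 + 36.9596/60 = 46.6159933
  S → negative
  λ: split at 3 digits → 000° and 55.9335′; 0 + 55.9335/60 = 0.9322250
  W → negative
Point 2:
  Lat: split at 2 digits → 77° and 54.073′; 77 + 54.073/60 = 77.9012167
  S → negative
  Longitude: degrees = first 3 digits = 11, minutes = 46.891; 11 + 46.891/60 = 11.7815167
  E → positive
Point 3:
  Latitude: 41′ + 57.07″ = 41.95117′; 19 + 41.95117/60 = 19.6991861
  S ⇒ negate
  λ: 111 + 15/60 + 23/3600 = 111.2563889
  E → positive
Point 4:
  Lat: degrees = first 2 digits = 66, minutes = 34.6711; 66 + 34.6711/60 = 66.5778517
  N → positive
  λ: split at 3 digits → 071° and 28.5354′; 71 + 28.5354/60 = 71.4755900
  E → positive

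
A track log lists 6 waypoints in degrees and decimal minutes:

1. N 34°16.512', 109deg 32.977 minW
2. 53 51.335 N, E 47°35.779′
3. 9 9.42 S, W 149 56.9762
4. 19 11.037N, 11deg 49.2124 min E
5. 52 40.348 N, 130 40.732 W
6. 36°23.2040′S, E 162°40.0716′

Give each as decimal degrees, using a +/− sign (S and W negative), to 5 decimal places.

1. 34.27520, -109.54962
2. 53.85558, 47.59632
3. -9.15700, -149.94960
4. 19.18395, 11.82021
5. 52.67247, -130.67887
6. -36.38673, 162.66786

Point 1:
  Latitude: 16.512′ = 0.275200°; total 34.275200
  N → positive
  Longitude: 32.977′ = 0.549617°; total 109.549617
  W ⇒ negate
Point 2:
  Lat: 53 + 51.335/60 = 53.855583
  N ⇒ keep positive
  Longitude: 35.779′ = 0.596317°; total 47.596317
  E ⇒ keep positive
Point 3:
  Latitude: 9.42′ = 0.157000°; total 9.157000
  hemisphere S, so the sign is −
  Lon: 149 + 56.9762/60 = 149.949603
  hemisphere W, so the sign is −
Point 4:
  φ: 19 + 11.037/60 = 19.183950
  N ⇒ keep positive
  λ: 49.2124′ = 0.820207°; total 11.820207
  E → positive
Point 5:
  Latitude: 40.348′ = 0.672467°; total 52.672467
  N ⇒ keep positive
  λ: 130 + 40.732/60 = 130.678867
  W ⇒ negate
Point 6:
  Latitude: 23.204′ = 0.386733°; total 36.386733
  S ⇒ negate
  Lon: 162 + 40.0716/60 = 162.667860
  E → positive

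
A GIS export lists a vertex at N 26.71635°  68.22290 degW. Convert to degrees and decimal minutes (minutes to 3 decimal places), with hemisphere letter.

26° 42.981′ N, 68° 13.374′ W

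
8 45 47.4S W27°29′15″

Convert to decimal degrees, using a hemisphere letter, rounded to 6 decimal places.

8.763167° S, 27.487500° W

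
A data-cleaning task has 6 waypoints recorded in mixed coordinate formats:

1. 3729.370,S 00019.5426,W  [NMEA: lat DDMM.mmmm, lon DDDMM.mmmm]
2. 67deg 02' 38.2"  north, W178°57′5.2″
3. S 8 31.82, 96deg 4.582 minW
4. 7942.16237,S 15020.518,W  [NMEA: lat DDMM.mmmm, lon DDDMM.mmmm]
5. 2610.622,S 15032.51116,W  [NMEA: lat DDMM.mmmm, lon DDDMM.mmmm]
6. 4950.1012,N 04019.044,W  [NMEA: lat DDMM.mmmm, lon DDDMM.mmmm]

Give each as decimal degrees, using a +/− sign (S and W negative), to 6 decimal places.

Point 1:
  Latitude: degrees = first 2 digits = 37, minutes = 29.37; 37 + 29.37/60 = 37.4895000
  S → negative
  Longitude: split at 3 digits → 000° and 19.5426′; 0 + 19.5426/60 = 0.3257100
  W → negative
Point 2:
  Lat: 67 + 2/60 + 38.2/3600 = 67.0439444
  N → positive
  Lon: 178 + 57/60 + 5.2/3600 = 178.9514444
  hemisphere W, so the sign is −
Point 3:
  Latitude: 8 + 31.82/60 = 8.5303333
  S → negative
  Longitude: 96 + 4.582/60 = 96.0763667
  W ⇒ negate
Point 4:
  Lat: split at 2 digits → 79° and 42.16237′; 79 + 42.16237/60 = 79.7027062
  hemisphere S, so the sign is −
  λ: split at 3 digits → 150° and 20.518′; 150 + 20.518/60 = 150.3419667
  hemisphere W, so the sign is −
Point 5:
  Lat: degrees = first 2 digits = 26, minutes = 10.622; 26 + 10.622/60 = 26.1770333
  hemisphere S, so the sign is −
  λ: degrees = first 3 digits = 150, minutes = 32.51116; 150 + 32.51116/60 = 150.5418527
  W ⇒ negate
Point 6:
  Lat: split at 2 digits → 49° and 50.1012′; 49 + 50.1012/60 = 49.8350200
  N ⇒ keep positive
  Lon: split at 3 digits → 040° and 19.044′; 40 + 19.044/60 = 40.3174000
  W ⇒ negate

1. -37.489500, -0.325710
2. 67.043944, -178.951444
3. -8.530333, -96.076367
4. -79.702706, -150.341967
5. -26.177033, -150.541853
6. 49.835020, -40.317400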